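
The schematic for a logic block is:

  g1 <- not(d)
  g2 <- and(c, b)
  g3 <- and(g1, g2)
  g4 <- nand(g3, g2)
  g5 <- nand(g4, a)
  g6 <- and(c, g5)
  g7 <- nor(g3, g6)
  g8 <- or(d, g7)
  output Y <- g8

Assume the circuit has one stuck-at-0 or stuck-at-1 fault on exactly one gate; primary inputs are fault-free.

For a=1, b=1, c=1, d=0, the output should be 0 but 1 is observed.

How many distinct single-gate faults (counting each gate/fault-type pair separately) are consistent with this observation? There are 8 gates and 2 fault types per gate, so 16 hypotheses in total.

Fault-free: g1=1, g2=1, g3=1, g4=0, g5=1, g6=1, g7=0, g8=0 → 0. Observed 1.
  g1: stuck-at-0 ✓; others ✗
  g2: stuck-at-0 ✓; others ✗
  g3: stuck-at-0 ✓; others ✗
  g4: none of the 2 fault types match ✗
  g5: none of the 2 fault types match ✗
  g6: none of the 2 fault types match ✗
  g7: stuck-at-1 ✓; others ✗
  g8: stuck-at-1 ✓; others ✗
Consistent faults: {g1 stuck-at-0, g2 stuck-at-0, g3 stuck-at-0, g7 stuck-at-1, g8 stuck-at-1} — 5 in all.

5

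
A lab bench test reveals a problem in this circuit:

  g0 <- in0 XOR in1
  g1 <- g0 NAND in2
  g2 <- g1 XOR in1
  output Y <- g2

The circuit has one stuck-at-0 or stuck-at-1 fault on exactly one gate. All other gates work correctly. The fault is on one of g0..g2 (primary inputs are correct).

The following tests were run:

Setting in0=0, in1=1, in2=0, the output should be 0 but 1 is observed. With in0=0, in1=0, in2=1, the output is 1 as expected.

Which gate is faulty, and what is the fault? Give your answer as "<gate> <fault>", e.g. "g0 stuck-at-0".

Fault-free values for test 1 (in0=0, in1=1, in2=0): g0=1, g1=1, g2=0, giving Y=0. Observed 1.
Test 1: faults giving observed 1 are {g1 stuck-at-0, g2 stuck-at-1}.
Test 2 (in0=0, in1=0, in2=1): fault-free g0=0, g1=1, g2=1 → 1; observed 1. Eliminates g1 stuck-at-0.
Only g2 stuck-at-1 is consistent with every test.

g2 stuck-at-1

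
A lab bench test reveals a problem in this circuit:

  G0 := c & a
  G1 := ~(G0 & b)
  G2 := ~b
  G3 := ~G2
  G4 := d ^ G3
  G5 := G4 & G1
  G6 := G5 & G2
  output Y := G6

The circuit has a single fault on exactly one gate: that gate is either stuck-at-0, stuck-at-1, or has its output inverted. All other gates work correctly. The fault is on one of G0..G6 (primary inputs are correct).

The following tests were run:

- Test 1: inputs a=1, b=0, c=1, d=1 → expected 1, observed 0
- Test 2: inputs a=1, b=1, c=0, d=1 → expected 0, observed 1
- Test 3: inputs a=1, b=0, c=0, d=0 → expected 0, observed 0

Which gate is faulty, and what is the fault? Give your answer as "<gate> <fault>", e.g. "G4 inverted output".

G2 inverted output

Fault-free values for test 1 (a=1, b=0, c=1, d=1): G0=1, G1=1, G2=1, G3=0, G4=1, G5=1, G6=1, giving Y=1. Observed 0.
Test 1: faults giving observed 0 are {G1 stuck-at-0, G1 inverted output, G2 stuck-at-0, G2 inverted output, G3 stuck-at-1, G3 inverted output, G4 stuck-at-0, G4 inverted output, G5 stuck-at-0, G5 inverted output, G6 stuck-at-0, G6 inverted output}.
Test 2 (a=1, b=1, c=0, d=1): fault-free G0=0, G1=1, G2=0, G3=1, G4=0, G5=0, G6=0 → 0; observed 1. Eliminates G1 stuck-at-0, G1 inverted output, G2 stuck-at-0, G3 stuck-at-1, G3 inverted output, G4 stuck-at-0, G4 inverted output, G5 stuck-at-0, G5 inverted output, G6 stuck-at-0.
Test 3 (a=1, b=0, c=0, d=0): fault-free G0=0, G1=1, G2=1, G3=0, G4=0, G5=0, G6=0 → 0; observed 0. Eliminates G6 inverted output.
Only G2 inverted output is consistent with every test.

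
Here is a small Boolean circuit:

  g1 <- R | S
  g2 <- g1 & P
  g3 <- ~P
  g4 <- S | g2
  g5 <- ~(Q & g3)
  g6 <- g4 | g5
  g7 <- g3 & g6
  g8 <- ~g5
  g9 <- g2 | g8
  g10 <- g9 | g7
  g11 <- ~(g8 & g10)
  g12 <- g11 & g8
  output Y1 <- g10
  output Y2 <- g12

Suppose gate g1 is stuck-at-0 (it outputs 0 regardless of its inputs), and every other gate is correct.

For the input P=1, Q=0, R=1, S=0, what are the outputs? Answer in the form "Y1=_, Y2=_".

Y1=0, Y2=0

Propagate with g1 forced: g1=0 [stuck-at-0], g2=0, g3=0, g4=0, g5=1, g6=1, g7=0, g8=0, g9=0, g10=0, g11=1, g12=0.
So the outputs are Y1=0, Y2=0. (Without the fault they would be Y1=1, Y2=0.)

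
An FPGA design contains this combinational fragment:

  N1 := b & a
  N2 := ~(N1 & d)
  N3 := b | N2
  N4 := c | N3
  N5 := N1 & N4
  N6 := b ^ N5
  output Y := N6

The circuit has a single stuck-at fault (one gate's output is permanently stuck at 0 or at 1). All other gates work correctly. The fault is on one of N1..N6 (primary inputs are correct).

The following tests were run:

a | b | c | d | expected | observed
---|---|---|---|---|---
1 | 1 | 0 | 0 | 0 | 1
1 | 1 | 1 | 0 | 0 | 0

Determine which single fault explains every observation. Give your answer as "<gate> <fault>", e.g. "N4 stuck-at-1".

N3 stuck-at-0

Fault-free values for test 1 (a=1, b=1, c=0, d=0): N1=1, N2=1, N3=1, N4=1, N5=1, N6=0, giving Y=0. Observed 1.
Test 1: faults giving observed 1 are {N1 stuck-at-0, N3 stuck-at-0, N4 stuck-at-0, N5 stuck-at-0, N6 stuck-at-1}.
Test 2 (a=1, b=1, c=1, d=0): fault-free N1=1, N2=1, N3=1, N4=1, N5=1, N6=0 → 0; observed 0. Eliminates N1 stuck-at-0, N4 stuck-at-0, N5 stuck-at-0, N6 stuck-at-1.
Only N3 stuck-at-0 is consistent with every test.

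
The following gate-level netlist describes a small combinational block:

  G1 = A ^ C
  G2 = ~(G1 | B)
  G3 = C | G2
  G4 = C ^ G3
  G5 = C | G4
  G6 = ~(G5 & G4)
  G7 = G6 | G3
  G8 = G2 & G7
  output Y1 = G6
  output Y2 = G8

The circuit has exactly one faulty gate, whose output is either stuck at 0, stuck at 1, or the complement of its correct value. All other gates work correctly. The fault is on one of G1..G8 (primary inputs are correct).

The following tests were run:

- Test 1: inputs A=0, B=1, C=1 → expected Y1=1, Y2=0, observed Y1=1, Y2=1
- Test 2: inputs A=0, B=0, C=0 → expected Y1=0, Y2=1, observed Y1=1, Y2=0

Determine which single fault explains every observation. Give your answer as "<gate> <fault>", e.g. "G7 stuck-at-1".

G2 inverted output

Fault-free values for test 1 (A=0, B=1, C=1): G1=1, G2=0, G3=1, G4=0, G5=1, G6=1, G7=1, G8=0, giving Y1=1, Y2=0. Observed Y1=1, Y2=1.
Test 1: faults giving observed Y1=1, Y2=1 are {G2 stuck-at-1, G2 inverted output, G8 stuck-at-1, G8 inverted output}.
Test 2 (A=0, B=0, C=0): fault-free G1=0, G2=1, G3=1, G4=1, G5=1, G6=0, G7=1, G8=1 → Y1=0, Y2=1; observed Y1=1, Y2=0. Eliminates G2 stuck-at-1, G8 stuck-at-1, G8 inverted output.
Only G2 inverted output is consistent with every test.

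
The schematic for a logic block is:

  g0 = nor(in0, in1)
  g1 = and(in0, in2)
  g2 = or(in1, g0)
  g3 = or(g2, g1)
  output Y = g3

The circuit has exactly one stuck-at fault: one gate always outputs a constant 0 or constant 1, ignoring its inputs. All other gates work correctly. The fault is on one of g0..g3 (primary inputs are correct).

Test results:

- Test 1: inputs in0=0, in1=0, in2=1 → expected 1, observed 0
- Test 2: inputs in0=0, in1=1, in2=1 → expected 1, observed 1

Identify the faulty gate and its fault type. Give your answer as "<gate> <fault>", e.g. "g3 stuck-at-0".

g0 stuck-at-0

Fault-free values for test 1 (in0=0, in1=0, in2=1): g0=1, g1=0, g2=1, g3=1, giving Y=1. Observed 0.
Test 1: faults giving observed 0 are {g0 stuck-at-0, g2 stuck-at-0, g3 stuck-at-0}.
Test 2 (in0=0, in1=1, in2=1): fault-free g0=0, g1=0, g2=1, g3=1 → 1; observed 1. Eliminates g2 stuck-at-0, g3 stuck-at-0.
Only g0 stuck-at-0 is consistent with every test.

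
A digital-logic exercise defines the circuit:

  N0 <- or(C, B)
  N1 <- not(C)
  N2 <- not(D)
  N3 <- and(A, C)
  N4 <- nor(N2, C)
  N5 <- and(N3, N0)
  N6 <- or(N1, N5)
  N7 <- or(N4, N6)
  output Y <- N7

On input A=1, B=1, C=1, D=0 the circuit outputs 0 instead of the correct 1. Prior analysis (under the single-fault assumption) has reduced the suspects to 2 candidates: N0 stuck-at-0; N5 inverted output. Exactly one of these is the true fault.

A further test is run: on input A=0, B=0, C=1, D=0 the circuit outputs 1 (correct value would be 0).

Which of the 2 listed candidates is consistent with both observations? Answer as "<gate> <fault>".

N5 inverted output

Evaluate each candidate on input A=0, B=0, C=1, D=0:
  N0 stuck-at-0: N0=0 [stuck-at-0], N1=0, N2=1, N3=0, N4=0, N5=0, N6=0, N7=0 → 0 — eliminated
  N5 inverted output: N0=1, N1=0, N2=1, N3=0, N4=0, N5=1 [inverted output], N6=1, N7=1 → 1 — matches
Only N5 inverted output reproduces the observed 1.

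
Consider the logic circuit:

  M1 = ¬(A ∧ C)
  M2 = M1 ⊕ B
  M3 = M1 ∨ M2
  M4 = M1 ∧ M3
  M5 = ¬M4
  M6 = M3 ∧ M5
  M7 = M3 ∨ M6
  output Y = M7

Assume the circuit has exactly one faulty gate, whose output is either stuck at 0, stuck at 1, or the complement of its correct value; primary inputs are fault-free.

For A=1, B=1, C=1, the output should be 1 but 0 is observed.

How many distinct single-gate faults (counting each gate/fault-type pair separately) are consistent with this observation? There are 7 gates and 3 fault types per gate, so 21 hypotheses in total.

Fault-free: M1=0, M2=1, M3=1, M4=0, M5=1, M6=1, M7=1 → 1. Observed 0.
  M1: none of the 3 fault types match ✗
  M2: stuck-at-0, inverted output ✓; others ✗
  M3: stuck-at-0, inverted output ✓; others ✗
  M4: none of the 3 fault types match ✗
  M5: none of the 3 fault types match ✗
  M6: none of the 3 fault types match ✗
  M7: stuck-at-0, inverted output ✓; others ✗
Consistent faults: {M2 stuck-at-0, M2 inverted output, M3 stuck-at-0, M3 inverted output, M7 stuck-at-0, M7 inverted output} — 6 in all.

6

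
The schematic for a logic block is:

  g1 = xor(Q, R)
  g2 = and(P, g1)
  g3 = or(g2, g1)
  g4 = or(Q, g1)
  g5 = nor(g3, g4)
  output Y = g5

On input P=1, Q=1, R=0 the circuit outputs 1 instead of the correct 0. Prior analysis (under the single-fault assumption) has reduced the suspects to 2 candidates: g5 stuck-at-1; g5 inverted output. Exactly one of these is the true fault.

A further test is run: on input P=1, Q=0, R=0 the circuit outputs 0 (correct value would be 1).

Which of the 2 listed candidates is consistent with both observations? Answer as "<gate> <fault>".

g5 inverted output

Evaluate each candidate on input P=1, Q=0, R=0:
  g5 stuck-at-1: g1=0, g2=0, g3=0, g4=0, g5=1 [stuck-at-1] → 1 — eliminated
  g5 inverted output: g1=0, g2=0, g3=0, g4=0, g5=0 [inverted output] → 0 — matches
Only g5 inverted output reproduces the observed 0.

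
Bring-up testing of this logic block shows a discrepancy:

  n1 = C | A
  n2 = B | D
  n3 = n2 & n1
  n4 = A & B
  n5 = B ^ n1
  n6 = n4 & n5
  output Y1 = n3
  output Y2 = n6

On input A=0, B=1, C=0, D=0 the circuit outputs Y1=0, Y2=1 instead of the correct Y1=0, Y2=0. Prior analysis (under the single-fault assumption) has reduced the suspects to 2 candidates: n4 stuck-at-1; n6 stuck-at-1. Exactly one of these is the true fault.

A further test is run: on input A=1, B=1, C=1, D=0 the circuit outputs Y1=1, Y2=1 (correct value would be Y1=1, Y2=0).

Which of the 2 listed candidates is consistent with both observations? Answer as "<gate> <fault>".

Evaluate each candidate on input A=1, B=1, C=1, D=0:
  n4 stuck-at-1: n1=1, n2=1, n3=1, n4=1 [stuck-at-1], n5=0, n6=0 → Y1=1, Y2=0 — eliminated
  n6 stuck-at-1: n1=1, n2=1, n3=1, n4=1, n5=0, n6=1 [stuck-at-1] → Y1=1, Y2=1 — matches
Only n6 stuck-at-1 reproduces the observed Y1=1, Y2=1.

n6 stuck-at-1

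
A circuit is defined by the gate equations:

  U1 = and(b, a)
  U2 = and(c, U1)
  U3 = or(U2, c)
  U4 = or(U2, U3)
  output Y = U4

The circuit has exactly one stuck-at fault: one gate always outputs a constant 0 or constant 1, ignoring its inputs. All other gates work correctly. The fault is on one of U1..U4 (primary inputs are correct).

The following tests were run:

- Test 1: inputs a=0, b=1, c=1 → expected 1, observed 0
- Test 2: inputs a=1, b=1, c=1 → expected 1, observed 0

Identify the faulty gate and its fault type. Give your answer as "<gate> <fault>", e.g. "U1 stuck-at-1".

Fault-free values for test 1 (a=0, b=1, c=1): U1=0, U2=0, U3=1, U4=1, giving Y=1. Observed 0.
Test 1: faults giving observed 0 are {U3 stuck-at-0, U4 stuck-at-0}.
Test 2 (a=1, b=1, c=1): fault-free U1=1, U2=1, U3=1, U4=1 → 1; observed 0. Eliminates U3 stuck-at-0.
Only U4 stuck-at-0 is consistent with every test.

U4 stuck-at-0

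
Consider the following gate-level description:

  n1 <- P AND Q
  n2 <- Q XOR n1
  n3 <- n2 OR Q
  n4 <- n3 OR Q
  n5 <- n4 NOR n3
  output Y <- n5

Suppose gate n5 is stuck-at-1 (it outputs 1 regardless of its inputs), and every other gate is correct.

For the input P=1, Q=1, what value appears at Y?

Propagate with n5 forced: n1=1, n2=0, n3=1, n4=1, n5=1 [stuck-at-1].
So Y = 1. (Without the fault it would be 0.)

1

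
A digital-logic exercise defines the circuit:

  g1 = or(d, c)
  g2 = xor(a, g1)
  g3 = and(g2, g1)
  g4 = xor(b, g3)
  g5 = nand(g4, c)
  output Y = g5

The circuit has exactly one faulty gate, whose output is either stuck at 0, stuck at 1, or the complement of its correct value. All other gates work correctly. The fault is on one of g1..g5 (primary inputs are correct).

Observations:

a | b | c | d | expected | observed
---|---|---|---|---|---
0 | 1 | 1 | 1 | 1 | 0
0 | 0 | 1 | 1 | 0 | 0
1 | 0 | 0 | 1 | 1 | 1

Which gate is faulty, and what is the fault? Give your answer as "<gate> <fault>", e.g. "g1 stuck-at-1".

g4 stuck-at-1

Fault-free values for test 1 (a=0, b=1, c=1, d=1): g1=1, g2=1, g3=1, g4=0, g5=1, giving Y=1. Observed 0.
Test 1: faults giving observed 0 are {g1 stuck-at-0, g1 inverted output, g2 stuck-at-0, g2 inverted output, g3 stuck-at-0, g3 inverted output, g4 stuck-at-1, g4 inverted output, g5 stuck-at-0, g5 inverted output}.
Test 2 (a=0, b=0, c=1, d=1): fault-free g1=1, g2=1, g3=1, g4=1, g5=0 → 0; observed 0. Eliminates g1 stuck-at-0, g1 inverted output, g2 stuck-at-0, g2 inverted output, g3 stuck-at-0, g3 inverted output, g4 inverted output, g5 inverted output.
Test 3 (a=1, b=0, c=0, d=1): fault-free g1=1, g2=0, g3=0, g4=0, g5=1 → 1; observed 1. Eliminates g5 stuck-at-0.
Only g4 stuck-at-1 is consistent with every test.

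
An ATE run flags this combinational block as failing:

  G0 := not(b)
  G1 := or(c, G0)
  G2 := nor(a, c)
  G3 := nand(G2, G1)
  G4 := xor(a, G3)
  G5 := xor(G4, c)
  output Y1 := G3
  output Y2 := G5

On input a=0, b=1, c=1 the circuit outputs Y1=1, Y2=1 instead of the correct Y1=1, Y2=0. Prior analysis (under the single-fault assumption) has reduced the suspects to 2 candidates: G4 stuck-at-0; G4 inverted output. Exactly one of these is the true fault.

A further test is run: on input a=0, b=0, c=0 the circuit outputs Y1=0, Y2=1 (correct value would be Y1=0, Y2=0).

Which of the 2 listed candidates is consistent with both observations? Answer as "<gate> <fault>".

Evaluate each candidate on input a=0, b=0, c=0:
  G4 stuck-at-0: G0=1, G1=1, G2=1, G3=0, G4=0 [stuck-at-0], G5=0 → Y1=0, Y2=0 — eliminated
  G4 inverted output: G0=1, G1=1, G2=1, G3=0, G4=1 [inverted output], G5=1 → Y1=0, Y2=1 — matches
Only G4 inverted output reproduces the observed Y1=0, Y2=1.

G4 inverted output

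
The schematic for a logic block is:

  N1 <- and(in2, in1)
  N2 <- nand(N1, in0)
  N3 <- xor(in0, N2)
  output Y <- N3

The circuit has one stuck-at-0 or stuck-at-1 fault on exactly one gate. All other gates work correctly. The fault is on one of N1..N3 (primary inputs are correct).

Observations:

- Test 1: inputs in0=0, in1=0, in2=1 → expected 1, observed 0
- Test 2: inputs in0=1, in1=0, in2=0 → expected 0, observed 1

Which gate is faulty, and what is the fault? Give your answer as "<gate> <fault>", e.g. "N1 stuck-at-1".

Fault-free values for test 1 (in0=0, in1=0, in2=1): N1=0, N2=1, N3=1, giving Y=1. Observed 0.
Test 1: faults giving observed 0 are {N2 stuck-at-0, N3 stuck-at-0}.
Test 2 (in0=1, in1=0, in2=0): fault-free N1=0, N2=1, N3=0 → 0; observed 1. Eliminates N3 stuck-at-0.
Only N2 stuck-at-0 is consistent with every test.

N2 stuck-at-0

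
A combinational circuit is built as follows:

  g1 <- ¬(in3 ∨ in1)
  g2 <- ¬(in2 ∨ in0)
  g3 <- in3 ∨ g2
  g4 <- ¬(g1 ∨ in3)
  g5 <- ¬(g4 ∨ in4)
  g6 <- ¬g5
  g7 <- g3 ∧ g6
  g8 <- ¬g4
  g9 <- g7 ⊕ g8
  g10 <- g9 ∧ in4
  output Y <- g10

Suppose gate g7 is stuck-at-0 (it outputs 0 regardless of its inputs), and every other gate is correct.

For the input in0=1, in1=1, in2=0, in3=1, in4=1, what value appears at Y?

1

Propagate with g7 forced: g1=0, g2=0, g3=1, g4=0, g5=0, g6=1, g7=0 [stuck-at-0], g8=1, g9=1, g10=1.
So Y = 1. (Without the fault it would be 0.)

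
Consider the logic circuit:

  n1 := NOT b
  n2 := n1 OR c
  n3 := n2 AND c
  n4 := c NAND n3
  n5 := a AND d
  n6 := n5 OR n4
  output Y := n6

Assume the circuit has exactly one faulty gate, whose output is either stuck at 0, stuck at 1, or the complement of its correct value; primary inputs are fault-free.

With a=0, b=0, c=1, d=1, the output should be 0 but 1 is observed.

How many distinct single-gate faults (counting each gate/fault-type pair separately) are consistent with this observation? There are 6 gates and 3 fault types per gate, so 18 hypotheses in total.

Fault-free: n1=1, n2=1, n3=1, n4=0, n5=0, n6=0 → 0. Observed 1.
  n1: none of the 3 fault types match ✗
  n2: stuck-at-0, inverted output ✓; others ✗
  n3: stuck-at-0, inverted output ✓; others ✗
  n4: stuck-at-1, inverted output ✓; others ✗
  n5: stuck-at-1, inverted output ✓; others ✗
  n6: stuck-at-1, inverted output ✓; others ✗
Consistent faults: {n2 stuck-at-0, n2 inverted output, n3 stuck-at-0, n3 inverted output, n4 stuck-at-1, n4 inverted output, n5 stuck-at-1, n5 inverted output, n6 stuck-at-1, n6 inverted output} — 10 in all.

10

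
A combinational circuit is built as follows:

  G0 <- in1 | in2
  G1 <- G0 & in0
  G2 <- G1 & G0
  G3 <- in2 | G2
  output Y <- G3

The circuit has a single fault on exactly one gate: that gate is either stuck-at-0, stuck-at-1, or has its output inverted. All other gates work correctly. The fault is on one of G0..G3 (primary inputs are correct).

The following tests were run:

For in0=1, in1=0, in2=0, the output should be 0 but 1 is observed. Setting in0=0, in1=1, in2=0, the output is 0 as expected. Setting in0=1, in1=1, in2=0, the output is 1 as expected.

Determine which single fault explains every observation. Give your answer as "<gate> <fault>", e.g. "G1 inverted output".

Fault-free values for test 1 (in0=1, in1=0, in2=0): G0=0, G1=0, G2=0, G3=0, giving Y=0. Observed 1.
Test 1: faults giving observed 1 are {G0 stuck-at-1, G0 inverted output, G2 stuck-at-1, G2 inverted output, G3 stuck-at-1, G3 inverted output}.
Test 2 (in0=0, in1=1, in2=0): fault-free G0=1, G1=0, G2=0, G3=0 → 0; observed 0. Eliminates G2 stuck-at-1, G2 inverted output, G3 stuck-at-1, G3 inverted output.
Test 3 (in0=1, in1=1, in2=0): fault-free G0=1, G1=1, G2=1, G3=1 → 1; observed 1. Eliminates G0 inverted output.
Only G0 stuck-at-1 is consistent with every test.

G0 stuck-at-1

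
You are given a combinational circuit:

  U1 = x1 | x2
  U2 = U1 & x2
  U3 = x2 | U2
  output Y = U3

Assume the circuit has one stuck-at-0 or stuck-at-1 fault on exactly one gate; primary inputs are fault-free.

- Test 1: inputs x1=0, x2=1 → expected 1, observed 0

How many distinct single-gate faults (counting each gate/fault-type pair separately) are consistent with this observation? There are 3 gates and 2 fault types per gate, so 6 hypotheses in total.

Fault-free: U1=1, U2=1, U3=1 → 1. Observed 0.
  U1 stuck-at-0: output 1 ✗
  U1 stuck-at-1: output 1 ✗
  U2 stuck-at-0: output 1 ✗
  U2 stuck-at-1: output 1 ✗
  U3 stuck-at-0: output 0 ✓
  U3 stuck-at-1: output 1 ✗
Consistent faults: {U3 stuck-at-0} — 1 in all.

1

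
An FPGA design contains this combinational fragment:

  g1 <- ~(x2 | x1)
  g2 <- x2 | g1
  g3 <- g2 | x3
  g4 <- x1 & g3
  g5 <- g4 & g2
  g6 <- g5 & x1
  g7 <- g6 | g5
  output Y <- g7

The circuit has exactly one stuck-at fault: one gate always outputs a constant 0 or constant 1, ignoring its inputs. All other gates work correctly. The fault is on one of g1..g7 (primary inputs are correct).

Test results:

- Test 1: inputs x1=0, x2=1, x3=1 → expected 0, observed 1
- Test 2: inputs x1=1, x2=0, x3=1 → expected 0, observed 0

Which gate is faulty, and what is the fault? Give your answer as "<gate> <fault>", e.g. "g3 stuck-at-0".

g4 stuck-at-1

Fault-free values for test 1 (x1=0, x2=1, x3=1): g1=0, g2=1, g3=1, g4=0, g5=0, g6=0, g7=0, giving Y=0. Observed 1.
Test 1: faults giving observed 1 are {g4 stuck-at-1, g5 stuck-at-1, g6 stuck-at-1, g7 stuck-at-1}.
Test 2 (x1=1, x2=0, x3=1): fault-free g1=0, g2=0, g3=1, g4=1, g5=0, g6=0, g7=0 → 0; observed 0. Eliminates g5 stuck-at-1, g6 stuck-at-1, g7 stuck-at-1.
Only g4 stuck-at-1 is consistent with every test.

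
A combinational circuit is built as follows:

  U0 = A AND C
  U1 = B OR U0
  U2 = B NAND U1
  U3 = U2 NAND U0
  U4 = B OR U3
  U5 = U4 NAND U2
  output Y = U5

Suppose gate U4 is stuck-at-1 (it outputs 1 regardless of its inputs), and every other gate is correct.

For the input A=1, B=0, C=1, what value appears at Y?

Propagate with U4 forced: U0=1, U1=1, U2=1, U3=0, U4=1 [stuck-at-1], U5=0.
So Y = 0. (Without the fault it would be 1.)

0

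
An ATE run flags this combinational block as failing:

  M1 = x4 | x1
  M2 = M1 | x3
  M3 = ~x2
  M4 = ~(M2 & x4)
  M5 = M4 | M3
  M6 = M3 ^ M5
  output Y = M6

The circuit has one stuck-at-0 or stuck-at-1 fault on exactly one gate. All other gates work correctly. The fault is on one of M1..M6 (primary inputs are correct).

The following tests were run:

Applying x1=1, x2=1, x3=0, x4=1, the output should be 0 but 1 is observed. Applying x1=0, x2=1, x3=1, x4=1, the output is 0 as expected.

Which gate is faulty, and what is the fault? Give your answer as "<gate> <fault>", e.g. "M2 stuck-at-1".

M1 stuck-at-0

Fault-free values for test 1 (x1=1, x2=1, x3=0, x4=1): M1=1, M2=1, M3=0, M4=0, M5=0, M6=0, giving Y=0. Observed 1.
Test 1: faults giving observed 1 are {M1 stuck-at-0, M2 stuck-at-0, M4 stuck-at-1, M5 stuck-at-1, M6 stuck-at-1}.
Test 2 (x1=0, x2=1, x3=1, x4=1): fault-free M1=1, M2=1, M3=0, M4=0, M5=0, M6=0 → 0; observed 0. Eliminates M2 stuck-at-0, M4 stuck-at-1, M5 stuck-at-1, M6 stuck-at-1.
Only M1 stuck-at-0 is consistent with every test.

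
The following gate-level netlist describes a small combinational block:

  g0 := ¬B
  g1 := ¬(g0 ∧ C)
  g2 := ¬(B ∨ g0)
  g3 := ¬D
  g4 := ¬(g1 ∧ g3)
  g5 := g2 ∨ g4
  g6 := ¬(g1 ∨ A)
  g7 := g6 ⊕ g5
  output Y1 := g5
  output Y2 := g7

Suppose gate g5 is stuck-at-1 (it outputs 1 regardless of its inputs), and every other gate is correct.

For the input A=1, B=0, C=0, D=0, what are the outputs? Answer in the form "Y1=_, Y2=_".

Propagate with g5 forced: g0=1, g1=1, g2=0, g3=1, g4=0, g5=1 [stuck-at-1], g6=0, g7=1.
So the outputs are Y1=1, Y2=1. (Without the fault they would be Y1=0, Y2=0.)

Y1=1, Y2=1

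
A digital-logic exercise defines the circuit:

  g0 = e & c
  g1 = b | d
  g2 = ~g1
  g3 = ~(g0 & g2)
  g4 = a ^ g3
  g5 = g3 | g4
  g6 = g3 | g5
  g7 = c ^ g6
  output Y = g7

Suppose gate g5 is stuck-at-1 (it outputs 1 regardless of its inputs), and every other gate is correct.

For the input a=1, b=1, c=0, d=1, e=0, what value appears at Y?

1

Propagate with g5 forced: g0=0, g1=1, g2=0, g3=1, g4=0, g5=1 [stuck-at-1], g6=1, g7=1.
So Y = 1. (Same as the fault-free value — the fault is masked on this input.)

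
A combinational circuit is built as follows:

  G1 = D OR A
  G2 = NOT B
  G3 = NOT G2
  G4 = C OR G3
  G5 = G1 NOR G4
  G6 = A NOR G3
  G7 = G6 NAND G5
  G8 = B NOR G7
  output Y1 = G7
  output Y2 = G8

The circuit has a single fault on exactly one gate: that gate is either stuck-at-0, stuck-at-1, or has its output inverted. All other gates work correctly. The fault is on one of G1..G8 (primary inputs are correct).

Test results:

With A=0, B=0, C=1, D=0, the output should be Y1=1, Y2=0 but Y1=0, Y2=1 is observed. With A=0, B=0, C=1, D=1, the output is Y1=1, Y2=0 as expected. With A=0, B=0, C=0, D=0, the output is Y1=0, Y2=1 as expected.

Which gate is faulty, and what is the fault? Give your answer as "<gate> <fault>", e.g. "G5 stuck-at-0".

G4 stuck-at-0

Fault-free values for test 1 (A=0, B=0, C=1, D=0): G1=0, G2=1, G3=0, G4=1, G5=0, G6=1, G7=1, G8=0, giving Y1=1, Y2=0. Observed Y1=0, Y2=1.
Test 1: faults giving observed Y1=0, Y2=1 are {G4 stuck-at-0, G4 inverted output, G5 stuck-at-1, G5 inverted output, G7 stuck-at-0, G7 inverted output}.
Test 2 (A=0, B=0, C=1, D=1): fault-free G1=1, G2=1, G3=0, G4=1, G5=0, G6=1, G7=1, G8=0 → Y1=1, Y2=0; observed Y1=1, Y2=0. Eliminates G5 stuck-at-1, G5 inverted output, G7 stuck-at-0, G7 inverted output.
Test 3 (A=0, B=0, C=0, D=0): fault-free G1=0, G2=1, G3=0, G4=0, G5=1, G6=1, G7=0, G8=1 → Y1=0, Y2=1; observed Y1=0, Y2=1. Eliminates G4 inverted output.
Only G4 stuck-at-0 is consistent with every test.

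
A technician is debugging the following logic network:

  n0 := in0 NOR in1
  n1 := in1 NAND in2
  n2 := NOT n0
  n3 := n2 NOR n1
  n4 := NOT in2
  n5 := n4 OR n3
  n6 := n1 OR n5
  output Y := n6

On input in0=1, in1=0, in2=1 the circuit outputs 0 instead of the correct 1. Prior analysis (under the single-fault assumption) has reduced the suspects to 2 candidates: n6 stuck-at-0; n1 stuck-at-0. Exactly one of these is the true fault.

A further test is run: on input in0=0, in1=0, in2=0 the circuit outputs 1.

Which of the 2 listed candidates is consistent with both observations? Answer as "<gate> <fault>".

n1 stuck-at-0

Evaluate each candidate on input in0=0, in1=0, in2=0:
  n6 stuck-at-0: n0=1, n1=1, n2=0, n3=0, n4=1, n5=1, n6=0 [stuck-at-0] → 0 — eliminated
  n1 stuck-at-0: n0=1, n1=0 [stuck-at-0], n2=0, n3=1, n4=1, n5=1, n6=1 → 1 — matches
Only n1 stuck-at-0 reproduces the observed 1.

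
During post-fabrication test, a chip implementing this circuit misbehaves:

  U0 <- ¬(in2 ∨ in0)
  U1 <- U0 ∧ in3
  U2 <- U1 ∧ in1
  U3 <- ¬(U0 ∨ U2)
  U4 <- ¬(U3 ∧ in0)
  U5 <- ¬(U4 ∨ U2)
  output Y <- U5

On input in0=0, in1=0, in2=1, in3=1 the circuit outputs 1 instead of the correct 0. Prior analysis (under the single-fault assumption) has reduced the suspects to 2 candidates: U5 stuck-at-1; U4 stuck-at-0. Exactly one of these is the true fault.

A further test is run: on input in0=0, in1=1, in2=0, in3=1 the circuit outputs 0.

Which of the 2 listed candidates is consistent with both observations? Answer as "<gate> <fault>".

U4 stuck-at-0

Evaluate each candidate on input in0=0, in1=1, in2=0, in3=1:
  U5 stuck-at-1: U0=1, U1=1, U2=1, U3=0, U4=1, U5=1 [stuck-at-1] → 1 — eliminated
  U4 stuck-at-0: U0=1, U1=1, U2=1, U3=0, U4=0 [stuck-at-0], U5=0 → 0 — matches
Only U4 stuck-at-0 reproduces the observed 0.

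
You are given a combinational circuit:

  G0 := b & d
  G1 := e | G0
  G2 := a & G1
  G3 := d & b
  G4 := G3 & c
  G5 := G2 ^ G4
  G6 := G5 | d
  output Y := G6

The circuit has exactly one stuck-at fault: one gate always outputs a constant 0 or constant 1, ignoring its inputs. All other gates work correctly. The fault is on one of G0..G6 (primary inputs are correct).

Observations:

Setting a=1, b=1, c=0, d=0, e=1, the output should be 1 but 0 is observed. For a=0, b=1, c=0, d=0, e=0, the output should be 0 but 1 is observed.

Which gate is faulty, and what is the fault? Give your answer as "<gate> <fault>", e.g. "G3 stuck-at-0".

Fault-free values for test 1 (a=1, b=1, c=0, d=0, e=1): G0=0, G1=1, G2=1, G3=0, G4=0, G5=1, G6=1, giving Y=1. Observed 0.
Test 1: faults giving observed 0 are {G1 stuck-at-0, G2 stuck-at-0, G4 stuck-at-1, G5 stuck-at-0, G6 stuck-at-0}.
Test 2 (a=0, b=1, c=0, d=0, e=0): fault-free G0=0, G1=0, G2=0, G3=0, G4=0, G5=0, G6=0 → 0; observed 1. Eliminates G1 stuck-at-0, G2 stuck-at-0, G5 stuck-at-0, G6 stuck-at-0.
Only G4 stuck-at-1 is consistent with every test.

G4 stuck-at-1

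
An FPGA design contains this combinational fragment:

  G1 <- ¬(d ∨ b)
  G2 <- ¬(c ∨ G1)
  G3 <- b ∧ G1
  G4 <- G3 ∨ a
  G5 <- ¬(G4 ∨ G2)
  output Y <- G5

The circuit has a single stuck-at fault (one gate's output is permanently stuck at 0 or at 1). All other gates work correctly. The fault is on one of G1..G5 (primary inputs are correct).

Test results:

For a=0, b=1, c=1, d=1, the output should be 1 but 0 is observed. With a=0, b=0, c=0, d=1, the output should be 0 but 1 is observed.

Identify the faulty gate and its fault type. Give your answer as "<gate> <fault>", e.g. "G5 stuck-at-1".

Fault-free values for test 1 (a=0, b=1, c=1, d=1): G1=0, G2=0, G3=0, G4=0, G5=1, giving Y=1. Observed 0.
Test 1: faults giving observed 0 are {G1 stuck-at-1, G2 stuck-at-1, G3 stuck-at-1, G4 stuck-at-1, G5 stuck-at-0}.
Test 2 (a=0, b=0, c=0, d=1): fault-free G1=0, G2=1, G3=0, G4=0, G5=0 → 0; observed 1. Eliminates G2 stuck-at-1, G3 stuck-at-1, G4 stuck-at-1, G5 stuck-at-0.
Only G1 stuck-at-1 is consistent with every test.

G1 stuck-at-1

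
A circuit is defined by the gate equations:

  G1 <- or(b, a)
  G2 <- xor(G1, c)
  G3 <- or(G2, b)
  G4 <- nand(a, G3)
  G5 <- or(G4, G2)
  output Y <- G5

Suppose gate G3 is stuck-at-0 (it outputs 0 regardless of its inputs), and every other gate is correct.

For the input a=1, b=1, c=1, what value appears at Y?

Propagate with G3 forced: G1=1, G2=0, G3=0 [stuck-at-0], G4=1, G5=1.
So Y = 1. (Without the fault it would be 0.)

1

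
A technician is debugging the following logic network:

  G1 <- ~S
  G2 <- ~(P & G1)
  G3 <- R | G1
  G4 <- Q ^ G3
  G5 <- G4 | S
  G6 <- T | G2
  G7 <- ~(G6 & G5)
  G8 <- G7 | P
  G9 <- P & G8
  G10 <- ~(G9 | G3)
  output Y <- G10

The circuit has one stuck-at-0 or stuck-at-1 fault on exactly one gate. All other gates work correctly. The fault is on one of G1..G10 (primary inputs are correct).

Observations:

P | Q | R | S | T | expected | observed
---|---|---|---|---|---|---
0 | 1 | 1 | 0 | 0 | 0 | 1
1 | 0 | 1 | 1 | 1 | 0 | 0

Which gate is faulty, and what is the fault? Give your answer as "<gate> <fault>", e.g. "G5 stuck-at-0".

Fault-free values for test 1 (P=0, Q=1, R=1, S=0, T=0): G1=1, G2=1, G3=1, G4=0, G5=0, G6=1, G7=1, G8=1, G9=0, G10=0, giving Y=0. Observed 1.
Test 1: faults giving observed 1 are {G3 stuck-at-0, G10 stuck-at-1}.
Test 2 (P=1, Q=0, R=1, S=1, T=1): fault-free G1=0, G2=1, G3=1, G4=1, G5=1, G6=1, G7=0, G8=1, G9=1, G10=0 → 0; observed 0. Eliminates G10 stuck-at-1.
Only G3 stuck-at-0 is consistent with every test.

G3 stuck-at-0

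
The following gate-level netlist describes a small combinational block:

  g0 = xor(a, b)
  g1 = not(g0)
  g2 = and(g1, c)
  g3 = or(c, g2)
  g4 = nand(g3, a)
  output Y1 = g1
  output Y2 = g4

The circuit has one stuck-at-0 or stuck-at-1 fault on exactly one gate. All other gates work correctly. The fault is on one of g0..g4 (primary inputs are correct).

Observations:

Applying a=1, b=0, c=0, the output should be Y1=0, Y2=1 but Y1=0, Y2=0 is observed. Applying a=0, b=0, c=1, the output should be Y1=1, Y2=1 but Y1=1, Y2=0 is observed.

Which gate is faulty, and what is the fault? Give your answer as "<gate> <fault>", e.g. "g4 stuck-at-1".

g4 stuck-at-0

Fault-free values for test 1 (a=1, b=0, c=0): g0=1, g1=0, g2=0, g3=0, g4=1, giving Y1=0, Y2=1. Observed Y1=0, Y2=0.
Test 1: faults giving observed Y1=0, Y2=0 are {g2 stuck-at-1, g3 stuck-at-1, g4 stuck-at-0}.
Test 2 (a=0, b=0, c=1): fault-free g0=0, g1=1, g2=1, g3=1, g4=1 → Y1=1, Y2=1; observed Y1=1, Y2=0. Eliminates g2 stuck-at-1, g3 stuck-at-1.
Only g4 stuck-at-0 is consistent with every test.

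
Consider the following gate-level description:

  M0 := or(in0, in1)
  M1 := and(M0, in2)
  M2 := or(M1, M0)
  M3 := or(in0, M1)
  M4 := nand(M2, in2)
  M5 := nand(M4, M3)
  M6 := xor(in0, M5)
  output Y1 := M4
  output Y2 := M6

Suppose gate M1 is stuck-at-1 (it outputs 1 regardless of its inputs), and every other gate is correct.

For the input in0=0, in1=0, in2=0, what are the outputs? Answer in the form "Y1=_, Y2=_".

Y1=1, Y2=0

Propagate with M1 forced: M0=0, M1=1 [stuck-at-1], M2=1, M3=1, M4=1, M5=0, M6=0.
So the outputs are Y1=1, Y2=0. (Without the fault they would be Y1=1, Y2=1.)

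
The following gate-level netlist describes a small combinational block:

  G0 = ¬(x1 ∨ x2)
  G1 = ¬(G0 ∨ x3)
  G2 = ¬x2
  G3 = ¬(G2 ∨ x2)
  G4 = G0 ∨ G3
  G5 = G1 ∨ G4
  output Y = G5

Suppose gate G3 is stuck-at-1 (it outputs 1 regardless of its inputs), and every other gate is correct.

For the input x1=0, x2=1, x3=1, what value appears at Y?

1

Propagate with G3 forced: G0=0, G1=0, G2=0, G3=1 [stuck-at-1], G4=1, G5=1.
So Y = 1. (Without the fault it would be 0.)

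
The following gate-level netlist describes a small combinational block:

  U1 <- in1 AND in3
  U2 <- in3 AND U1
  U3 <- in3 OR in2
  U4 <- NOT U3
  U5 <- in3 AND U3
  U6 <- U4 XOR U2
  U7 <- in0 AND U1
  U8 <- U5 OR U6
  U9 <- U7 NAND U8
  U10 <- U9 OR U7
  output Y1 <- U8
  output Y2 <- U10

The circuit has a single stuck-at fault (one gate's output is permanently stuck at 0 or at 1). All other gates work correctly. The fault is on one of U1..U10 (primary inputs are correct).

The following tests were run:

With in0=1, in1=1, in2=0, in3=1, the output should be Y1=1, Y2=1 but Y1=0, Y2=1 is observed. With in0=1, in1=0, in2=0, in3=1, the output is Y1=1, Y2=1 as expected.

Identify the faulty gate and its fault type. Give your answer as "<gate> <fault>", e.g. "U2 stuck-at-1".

Fault-free values for test 1 (in0=1, in1=1, in2=0, in3=1): U1=1, U2=1, U3=1, U4=0, U5=1, U6=1, U7=1, U8=1, U9=0, U10=1, giving Y1=1, Y2=1. Observed Y1=0, Y2=1.
Test 1: faults giving observed Y1=0, Y2=1 are {U3 stuck-at-0, U8 stuck-at-0}.
Test 2 (in0=1, in1=0, in2=0, in3=1): fault-free U1=0, U2=0, U3=1, U4=0, U5=1, U6=0, U7=0, U8=1, U9=1, U10=1 → Y1=1, Y2=1; observed Y1=1, Y2=1. Eliminates U8 stuck-at-0.
Only U3 stuck-at-0 is consistent with every test.

U3 stuck-at-0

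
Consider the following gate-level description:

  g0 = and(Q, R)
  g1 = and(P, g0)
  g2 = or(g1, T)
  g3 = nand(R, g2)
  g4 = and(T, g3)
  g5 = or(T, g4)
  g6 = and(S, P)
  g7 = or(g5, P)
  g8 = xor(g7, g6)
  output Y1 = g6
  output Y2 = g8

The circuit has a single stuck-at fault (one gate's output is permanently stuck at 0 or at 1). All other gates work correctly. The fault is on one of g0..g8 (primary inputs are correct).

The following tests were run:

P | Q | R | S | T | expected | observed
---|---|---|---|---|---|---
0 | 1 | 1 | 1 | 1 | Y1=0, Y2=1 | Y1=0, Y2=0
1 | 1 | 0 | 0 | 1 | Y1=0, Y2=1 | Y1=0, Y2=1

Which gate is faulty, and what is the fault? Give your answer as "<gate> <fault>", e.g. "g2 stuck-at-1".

g5 stuck-at-0

Fault-free values for test 1 (P=0, Q=1, R=1, S=1, T=1): g0=1, g1=0, g2=1, g3=0, g4=0, g5=1, g6=0, g7=1, g8=1, giving Y1=0, Y2=1. Observed Y1=0, Y2=0.
Test 1: faults giving observed Y1=0, Y2=0 are {g5 stuck-at-0, g7 stuck-at-0, g8 stuck-at-0}.
Test 2 (P=1, Q=1, R=0, S=0, T=1): fault-free g0=0, g1=0, g2=1, g3=1, g4=1, g5=1, g6=0, g7=1, g8=1 → Y1=0, Y2=1; observed Y1=0, Y2=1. Eliminates g7 stuck-at-0, g8 stuck-at-0.
Only g5 stuck-at-0 is consistent with every test.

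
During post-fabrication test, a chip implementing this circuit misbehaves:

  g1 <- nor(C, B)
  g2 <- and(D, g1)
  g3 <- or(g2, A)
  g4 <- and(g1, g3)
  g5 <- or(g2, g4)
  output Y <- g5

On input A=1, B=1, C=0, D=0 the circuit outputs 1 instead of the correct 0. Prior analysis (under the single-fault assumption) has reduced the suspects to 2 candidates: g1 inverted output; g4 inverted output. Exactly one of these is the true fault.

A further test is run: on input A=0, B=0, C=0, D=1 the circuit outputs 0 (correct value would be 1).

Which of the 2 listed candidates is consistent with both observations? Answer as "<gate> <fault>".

g1 inverted output

Evaluate each candidate on input A=0, B=0, C=0, D=1:
  g1 inverted output: g1=0 [inverted output], g2=0, g3=0, g4=0, g5=0 → 0 — matches
  g4 inverted output: g1=1, g2=1, g3=1, g4=0 [inverted output], g5=1 → 1 — eliminated
Only g1 inverted output reproduces the observed 0.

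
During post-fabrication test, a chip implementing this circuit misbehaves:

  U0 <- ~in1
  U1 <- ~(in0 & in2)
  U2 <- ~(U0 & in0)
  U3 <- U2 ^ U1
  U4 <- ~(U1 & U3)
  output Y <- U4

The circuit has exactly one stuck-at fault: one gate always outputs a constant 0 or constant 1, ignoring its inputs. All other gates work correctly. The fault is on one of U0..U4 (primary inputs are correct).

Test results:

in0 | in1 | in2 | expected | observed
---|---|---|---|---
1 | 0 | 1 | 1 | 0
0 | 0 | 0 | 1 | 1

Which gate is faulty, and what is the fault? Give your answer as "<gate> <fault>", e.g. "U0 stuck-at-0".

U1 stuck-at-1

Fault-free values for test 1 (in0=1, in1=0, in2=1): U0=1, U1=0, U2=0, U3=0, U4=1, giving Y=1. Observed 0.
Test 1: faults giving observed 0 are {U1 stuck-at-1, U4 stuck-at-0}.
Test 2 (in0=0, in1=0, in2=0): fault-free U0=1, U1=1, U2=1, U3=0, U4=1 → 1; observed 1. Eliminates U4 stuck-at-0.
Only U1 stuck-at-1 is consistent with every test.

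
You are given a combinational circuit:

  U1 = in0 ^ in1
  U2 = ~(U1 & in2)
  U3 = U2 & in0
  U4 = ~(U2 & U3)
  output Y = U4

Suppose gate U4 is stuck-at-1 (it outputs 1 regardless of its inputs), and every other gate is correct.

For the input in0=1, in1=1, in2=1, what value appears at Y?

Propagate with U4 forced: U1=0, U2=1, U3=1, U4=1 [stuck-at-1].
So Y = 1. (Without the fault it would be 0.)

1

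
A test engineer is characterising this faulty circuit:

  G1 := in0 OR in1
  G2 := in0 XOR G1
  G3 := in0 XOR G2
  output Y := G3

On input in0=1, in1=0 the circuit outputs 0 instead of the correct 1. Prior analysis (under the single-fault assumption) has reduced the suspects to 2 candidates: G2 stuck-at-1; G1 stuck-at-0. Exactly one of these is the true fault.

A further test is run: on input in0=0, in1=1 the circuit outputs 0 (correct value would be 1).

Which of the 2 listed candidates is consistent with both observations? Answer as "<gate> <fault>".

G1 stuck-at-0

Evaluate each candidate on input in0=0, in1=1:
  G2 stuck-at-1: G1=1, G2=1 [stuck-at-1], G3=1 → 1 — eliminated
  G1 stuck-at-0: G1=0 [stuck-at-0], G2=0, G3=0 → 0 — matches
Only G1 stuck-at-0 reproduces the observed 0.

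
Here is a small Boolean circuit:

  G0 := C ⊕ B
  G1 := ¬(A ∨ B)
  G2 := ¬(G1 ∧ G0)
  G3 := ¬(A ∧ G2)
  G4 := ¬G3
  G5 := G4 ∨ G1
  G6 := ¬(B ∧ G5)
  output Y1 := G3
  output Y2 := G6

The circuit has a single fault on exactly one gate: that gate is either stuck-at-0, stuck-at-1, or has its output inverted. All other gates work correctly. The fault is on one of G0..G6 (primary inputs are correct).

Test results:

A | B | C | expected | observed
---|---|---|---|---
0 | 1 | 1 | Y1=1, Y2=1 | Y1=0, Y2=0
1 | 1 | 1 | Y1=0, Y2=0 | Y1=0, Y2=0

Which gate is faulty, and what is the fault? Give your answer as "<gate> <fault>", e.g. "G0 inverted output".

Fault-free values for test 1 (A=0, B=1, C=1): G0=0, G1=0, G2=1, G3=1, G4=0, G5=0, G6=1, giving Y1=1, Y2=1. Observed Y1=0, Y2=0.
Test 1: faults giving observed Y1=0, Y2=0 are {G3 stuck-at-0, G3 inverted output}.
Test 2 (A=1, B=1, C=1): fault-free G0=0, G1=0, G2=1, G3=0, G4=1, G5=1, G6=0 → Y1=0, Y2=0; observed Y1=0, Y2=0. Eliminates G3 inverted output.
Only G3 stuck-at-0 is consistent with every test.

G3 stuck-at-0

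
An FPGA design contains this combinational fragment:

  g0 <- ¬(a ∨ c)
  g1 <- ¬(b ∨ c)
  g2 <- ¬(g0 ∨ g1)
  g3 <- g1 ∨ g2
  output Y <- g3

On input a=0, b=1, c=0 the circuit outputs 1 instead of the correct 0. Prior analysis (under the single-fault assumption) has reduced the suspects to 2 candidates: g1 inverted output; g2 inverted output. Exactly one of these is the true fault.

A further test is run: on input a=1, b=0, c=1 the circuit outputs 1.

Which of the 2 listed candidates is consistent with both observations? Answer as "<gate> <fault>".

g1 inverted output

Evaluate each candidate on input a=1, b=0, c=1:
  g1 inverted output: g0=0, g1=1 [inverted output], g2=0, g3=1 → 1 — matches
  g2 inverted output: g0=0, g1=0, g2=0 [inverted output], g3=0 → 0 — eliminated
Only g1 inverted output reproduces the observed 1.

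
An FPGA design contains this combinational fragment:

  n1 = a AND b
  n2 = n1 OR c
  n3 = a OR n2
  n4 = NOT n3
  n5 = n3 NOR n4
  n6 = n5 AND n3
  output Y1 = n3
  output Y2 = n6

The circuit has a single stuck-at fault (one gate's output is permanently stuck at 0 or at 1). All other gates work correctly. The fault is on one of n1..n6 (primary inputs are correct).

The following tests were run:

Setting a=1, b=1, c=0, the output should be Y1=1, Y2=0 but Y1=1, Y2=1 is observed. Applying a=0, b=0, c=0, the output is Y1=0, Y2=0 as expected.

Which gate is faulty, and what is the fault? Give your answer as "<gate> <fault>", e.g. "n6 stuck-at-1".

n5 stuck-at-1

Fault-free values for test 1 (a=1, b=1, c=0): n1=1, n2=1, n3=1, n4=0, n5=0, n6=0, giving Y1=1, Y2=0. Observed Y1=1, Y2=1.
Test 1: faults giving observed Y1=1, Y2=1 are {n5 stuck-at-1, n6 stuck-at-1}.
Test 2 (a=0, b=0, c=0): fault-free n1=0, n2=0, n3=0, n4=1, n5=0, n6=0 → Y1=0, Y2=0; observed Y1=0, Y2=0. Eliminates n6 stuck-at-1.
Only n5 stuck-at-1 is consistent with every test.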